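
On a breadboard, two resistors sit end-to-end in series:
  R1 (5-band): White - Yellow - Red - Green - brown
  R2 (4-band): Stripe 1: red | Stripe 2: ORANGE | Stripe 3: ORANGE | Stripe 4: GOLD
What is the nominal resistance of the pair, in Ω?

R1: white, yellow, red → 942; green ×10^5 → 94200000 Ω.
R2: red, orange → 23; orange ×10^3 → 23000 Ω.
Series: 94200000 + 23000 = 94223000 Ω.

94223000 Ω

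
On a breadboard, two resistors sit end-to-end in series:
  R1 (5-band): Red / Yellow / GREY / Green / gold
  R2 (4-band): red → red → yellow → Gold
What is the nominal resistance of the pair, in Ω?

25020000 Ω

R1: red, yellow, grey → 248; green ×10^5 → 24800000 Ω.
R2: red, red → 22; yellow ×10^4 → 220000 Ω.
Series: 24800000 + 220000 = 25020000 Ω.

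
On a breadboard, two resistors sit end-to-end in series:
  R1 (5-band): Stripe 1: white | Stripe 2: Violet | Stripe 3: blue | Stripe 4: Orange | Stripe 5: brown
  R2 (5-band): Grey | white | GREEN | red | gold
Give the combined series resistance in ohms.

1065500 Ω

R1: white, violet, blue → 976; orange ×10^3 → 976000 Ω.
R2: grey, white, green → 895; red ×10^2 → 89500 Ω.
Series: 976000 + 89500 = 1065500 Ω.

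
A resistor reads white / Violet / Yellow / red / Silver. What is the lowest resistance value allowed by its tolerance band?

White → 9 (first significant figure)
Violet → 7 (second significant figure)
Yellow → 4 (third significant figure)
Red → ×10^2 multiplier
Silver → ±10% tolerance
974 × 100 = 97400 Ω
Lowest = 97400 × (1 − 10/100) = 87660 Ω.

87660 Ω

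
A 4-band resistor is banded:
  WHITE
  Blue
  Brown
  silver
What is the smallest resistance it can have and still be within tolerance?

White → 9 (first significant figure)
Blue → 6 (second significant figure)
Brown → ×10 multiplier
Silver → ±10% tolerance
96 × 10 = 960 Ω
Smallest = 960 × (1 − 10/100) = 864 Ω.

864 Ω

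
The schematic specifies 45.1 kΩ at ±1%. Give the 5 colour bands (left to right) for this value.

45100 Ω = 451 × 10^2.
4 → yellow
5 → green
1 → brown
Multiplier 10^2 → red.
±1% tolerance → brown.

yellow, green, brown, red, brown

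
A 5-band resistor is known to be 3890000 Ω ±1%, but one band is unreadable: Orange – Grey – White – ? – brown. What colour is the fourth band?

3890000 Ω = 389 × 10^4.
The fourth band is the multiplier, 10^4, which is yellow.

yellow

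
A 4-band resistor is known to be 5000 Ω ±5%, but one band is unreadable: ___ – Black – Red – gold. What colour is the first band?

5000 Ω = 50 × 10^2.
The first band gives digit 5 of the significand, and 5 is green.

green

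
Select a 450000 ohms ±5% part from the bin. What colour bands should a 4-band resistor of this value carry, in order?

450000 Ω = 45 × 10^4.
4 → yellow
5 → green
Multiplier 10^4 → yellow.
±5% tolerance → gold.

yellow, green, yellow, gold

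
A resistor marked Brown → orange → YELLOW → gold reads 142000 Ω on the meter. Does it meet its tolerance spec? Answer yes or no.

no

Brown → 1 (first significant figure)
Orange → 3 (second significant figure)
Yellow → ×10^4 multiplier
Gold → ±5% tolerance
13 × 10000 = 130000 Ω
Allowed range: 123500 Ω to 136500 Ω.
142000 Ω lies outside that range.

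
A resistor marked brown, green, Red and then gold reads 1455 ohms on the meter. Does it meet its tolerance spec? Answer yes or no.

yes

Brown → 1 (first significant figure)
Green → 5 (second significant figure)
Red → ×10^2 multiplier
Gold → ±5% tolerance
15 × 100 = 1500 Ω
Allowed range: 1425 Ω to 1575 Ω.
1455 ohms lies inside that range.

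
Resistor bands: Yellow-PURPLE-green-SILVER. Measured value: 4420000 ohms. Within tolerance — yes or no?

Yellow → 4 (first significant figure)
Violet → 7 (second significant figure)
Green → ×10^5 multiplier
Silver → ±10% tolerance
47 × 100000 = 4700000 Ω
Allowed range: 4230000 Ω to 5170000 Ω.
4420000 ohms lies inside that range.

yes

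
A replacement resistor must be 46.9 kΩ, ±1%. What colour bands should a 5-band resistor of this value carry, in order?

yellow, blue, white, red, brown

46900 Ω = 469 × 10^2.
4 → yellow
6 → blue
9 → white
Multiplier 10^2 → red.
±1% tolerance → brown.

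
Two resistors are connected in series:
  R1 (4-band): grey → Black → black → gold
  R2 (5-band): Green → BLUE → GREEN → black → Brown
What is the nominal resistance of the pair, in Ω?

R1: grey, black → 80; black ×1 → 80 Ω.
R2: green, blue, green → 565; black ×1 → 565 Ω.
Series: 80 + 565 = 645 Ω.

645 Ω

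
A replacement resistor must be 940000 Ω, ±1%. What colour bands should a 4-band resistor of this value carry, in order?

white, yellow, yellow, brown

940000 Ω = 94 × 10^4.
9 → white
4 → yellow
Multiplier 10^4 → yellow.
±1% tolerance → brown.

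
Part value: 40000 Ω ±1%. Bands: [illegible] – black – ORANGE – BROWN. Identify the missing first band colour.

yellow

40000 Ω = 40 × 10^3.
The first band gives digit 4 of the significand, and 4 is yellow.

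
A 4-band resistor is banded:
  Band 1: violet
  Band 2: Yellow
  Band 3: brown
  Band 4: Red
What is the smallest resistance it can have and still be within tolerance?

725.2 Ω

Violet → 7 (first significant figure)
Yellow → 4 (second significant figure)
Brown → ×10 multiplier
Red → ±2% tolerance
74 × 10 = 740 Ω
Smallest = 740 × (1 − 2/100) = 725.2 Ω.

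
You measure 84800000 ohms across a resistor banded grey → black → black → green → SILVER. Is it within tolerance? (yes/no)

Grey → 8 (first significant figure)
Black → 0 (second significant figure)
Black → 0 (third significant figure)
Green → ×10^5 multiplier
Silver → ±10% tolerance
800 × 100000 = 80000000 Ω
Allowed range: 72000000 Ω to 88000000 Ω.
84800000 ohms lies inside that range.

yes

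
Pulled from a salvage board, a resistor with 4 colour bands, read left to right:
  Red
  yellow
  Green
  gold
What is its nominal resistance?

Red → 2 (first significant figure)
Yellow → 4 (second significant figure)
Green → ×10^5 multiplier
24 × 100000 = 2400000 Ω

2400000 Ω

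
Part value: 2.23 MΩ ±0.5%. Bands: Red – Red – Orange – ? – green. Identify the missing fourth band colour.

yellow

2230000 Ω = 223 × 10^4.
The fourth band is the multiplier, 10^4, which is yellow.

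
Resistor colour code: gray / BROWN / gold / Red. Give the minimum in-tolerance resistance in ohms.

7.938 Ω

Grey → 8 (first significant figure)
Brown → 1 (second significant figure)
Gold → ×0.1 multiplier
Red → ±2% tolerance
81 × 0.1 = 8.1 Ω
Minimum = 8.1 × (1 − 2/100) = 7.938 Ω.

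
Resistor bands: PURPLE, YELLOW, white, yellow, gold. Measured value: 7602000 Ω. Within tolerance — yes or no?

Violet → 7 (first significant figure)
Yellow → 4 (second significant figure)
White → 9 (third significant figure)
Yellow → ×10^4 multiplier
Gold → ±5% tolerance
749 × 10000 = 7490000 Ω
Allowed range: 7115500 Ω to 7864500 Ω.
7602000 Ω lies inside that range.

yes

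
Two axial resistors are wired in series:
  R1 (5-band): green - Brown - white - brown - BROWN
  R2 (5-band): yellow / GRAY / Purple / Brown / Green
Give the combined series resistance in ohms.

10060 Ω

R1: green, brown, white → 519; brown ×10 → 5190 Ω.
R2: yellow, grey, violet → 487; brown ×10 → 4870 Ω.
Series: 5190 + 4870 = 10060 Ω.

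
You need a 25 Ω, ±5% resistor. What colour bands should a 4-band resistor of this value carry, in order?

red, green, black, gold

25 Ω = 25 × 10^0.
2 → red
5 → green
Multiplier 10^0 → black.
±5% tolerance → gold.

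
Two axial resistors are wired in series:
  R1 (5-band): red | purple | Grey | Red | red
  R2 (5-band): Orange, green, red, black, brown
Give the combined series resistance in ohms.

R1: red, violet, grey → 278; red ×10^2 → 27800 Ω.
R2: orange, green, red → 352; black ×1 → 352 Ω.
Series: 27800 + 352 = 28152 Ω.

28152 Ω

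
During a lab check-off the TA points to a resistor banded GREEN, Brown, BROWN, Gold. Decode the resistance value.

510 Ω

Green → 5 (first significant figure)
Brown → 1 (second significant figure)
Brown → ×10 multiplier
51 × 10 = 510 Ω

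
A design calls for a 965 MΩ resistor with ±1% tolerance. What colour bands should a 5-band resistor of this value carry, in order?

white, blue, green, blue, brown

965000000 Ω = 965 × 10^6.
9 → white
6 → blue
5 → green
Multiplier 10^6 → blue.
±1% tolerance → brown.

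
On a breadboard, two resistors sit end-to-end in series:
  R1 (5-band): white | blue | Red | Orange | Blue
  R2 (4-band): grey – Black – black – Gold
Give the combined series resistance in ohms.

R1: white, blue, red → 962; orange ×10^3 → 962000 Ω.
R2: grey, black → 80; black ×1 → 80 Ω.
Series: 962000 + 80 = 962080 Ω.

962080 Ω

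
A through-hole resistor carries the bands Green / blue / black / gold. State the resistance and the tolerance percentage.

56 Ω ±5%

Green → 5 (first significant figure)
Blue → 6 (second significant figure)
Black → ×1 multiplier
Gold → ±5% tolerance
56 × 1 = 56 Ω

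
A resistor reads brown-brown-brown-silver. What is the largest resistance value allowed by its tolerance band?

121 Ω

Brown → 1 (first significant figure)
Brown → 1 (second significant figure)
Brown → ×10 multiplier
Silver → ±10% tolerance
11 × 10 = 110 Ω
Largest = 110 × (1 + 10/100) = 121 Ω.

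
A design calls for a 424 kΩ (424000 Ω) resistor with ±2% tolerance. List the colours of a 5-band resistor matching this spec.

424000 Ω = 424 × 10^3.
4 → yellow
2 → red
4 → yellow
Multiplier 10^3 → orange.
±2% tolerance → red.

yellow, red, yellow, orange, red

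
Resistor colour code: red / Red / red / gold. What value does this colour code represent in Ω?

Red → 2 (first significant figure)
Red → 2 (second significant figure)
Red → ×10^2 multiplier
22 × 100 = 2200 Ω

2200 Ω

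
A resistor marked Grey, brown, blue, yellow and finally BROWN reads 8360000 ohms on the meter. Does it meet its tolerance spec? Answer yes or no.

no

Grey → 8 (first significant figure)
Brown → 1 (second significant figure)
Blue → 6 (third significant figure)
Yellow → ×10^4 multiplier
Brown → ±1% tolerance
816 × 10000 = 8160000 Ω
Allowed range: 8078400 Ω to 8241600 Ω.
8360000 ohms lies outside that range.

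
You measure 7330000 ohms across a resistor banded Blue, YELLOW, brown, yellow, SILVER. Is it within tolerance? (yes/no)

no

Blue → 6 (first significant figure)
Yellow → 4 (second significant figure)
Brown → 1 (third significant figure)
Yellow → ×10^4 multiplier
Silver → ±10% tolerance
641 × 10000 = 6410000 Ω
Allowed range: 5769000 Ω to 7051000 Ω.
7330000 ohms lies outside that range.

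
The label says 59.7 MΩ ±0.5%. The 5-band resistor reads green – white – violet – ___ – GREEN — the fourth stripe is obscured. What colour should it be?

59700000 Ω = 597 × 10^5.
The fourth band is the multiplier, 10^5, which is green.

green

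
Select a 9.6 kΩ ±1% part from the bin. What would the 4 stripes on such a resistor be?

9600 Ω = 96 × 10^2.
9 → white
6 → blue
Multiplier 10^2 → red.
±1% tolerance → brown.

white, blue, red, brown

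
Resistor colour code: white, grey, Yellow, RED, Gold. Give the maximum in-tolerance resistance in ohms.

103320 Ω

White → 9 (first significant figure)
Grey → 8 (second significant figure)
Yellow → 4 (third significant figure)
Red → ×10^2 multiplier
Gold → ±5% tolerance
984 × 100 = 98400 Ω
Maximum = 98400 × (1 + 5/100) = 103320 Ω.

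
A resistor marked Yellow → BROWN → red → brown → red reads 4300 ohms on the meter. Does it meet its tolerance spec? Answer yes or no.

no

Yellow → 4 (first significant figure)
Brown → 1 (second significant figure)
Red → 2 (third significant figure)
Brown → ×10 multiplier
Red → ±2% tolerance
412 × 10 = 4120 Ω
Allowed range: 4037.6 Ω to 4202.4 Ω.
4300 ohms lies outside that range.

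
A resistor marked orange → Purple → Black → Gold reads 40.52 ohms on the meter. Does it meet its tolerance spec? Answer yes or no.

Orange → 3 (first significant figure)
Violet → 7 (second significant figure)
Black → ×1 multiplier
Gold → ±5% tolerance
37 × 1 = 37 Ω
Allowed range: 35.15 Ω to 38.85 Ω.
40.52 ohms lies outside that range.

no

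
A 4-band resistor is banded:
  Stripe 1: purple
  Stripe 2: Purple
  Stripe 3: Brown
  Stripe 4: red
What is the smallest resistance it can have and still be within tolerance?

Violet → 7 (first significant figure)
Violet → 7 (second significant figure)
Brown → ×10 multiplier
Red → ±2% tolerance
77 × 10 = 770 Ω
Smallest = 770 × (1 − 2/100) = 754.6 Ω.

754.6 Ω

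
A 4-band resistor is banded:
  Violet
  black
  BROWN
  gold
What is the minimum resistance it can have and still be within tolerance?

Violet → 7 (first significant figure)
Black → 0 (second significant figure)
Brown → ×10 multiplier
Gold → ±5% tolerance
70 × 10 = 700 Ω
Minimum = 700 × (1 − 5/100) = 665 Ω.

665 Ω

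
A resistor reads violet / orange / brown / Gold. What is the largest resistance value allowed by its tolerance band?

766.5 Ω

Violet → 7 (first significant figure)
Orange → 3 (second significant figure)
Brown → ×10 multiplier
Gold → ±5% tolerance
73 × 10 = 730 Ω
Largest = 730 × (1 + 5/100) = 766.5 Ω.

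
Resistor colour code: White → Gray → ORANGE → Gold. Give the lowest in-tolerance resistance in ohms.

White → 9 (first significant figure)
Grey → 8 (second significant figure)
Orange → ×10^3 multiplier
Gold → ±5% tolerance
98 × 1000 = 98000 Ω
Lowest = 98000 × (1 − 5/100) = 93100 Ω.

93100 Ω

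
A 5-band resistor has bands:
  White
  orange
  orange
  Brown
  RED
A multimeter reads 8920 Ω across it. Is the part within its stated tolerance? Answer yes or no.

White → 9 (first significant figure)
Orange → 3 (second significant figure)
Orange → 3 (third significant figure)
Brown → ×10 multiplier
Red → ±2% tolerance
933 × 10 = 9330 Ω
Allowed range: 9143.4 Ω to 9516.6 Ω.
8920 Ω lies outside that range.

no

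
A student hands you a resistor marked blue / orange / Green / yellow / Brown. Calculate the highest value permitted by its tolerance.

6413500 Ω

Blue → 6 (first significant figure)
Orange → 3 (second significant figure)
Green → 5 (third significant figure)
Yellow → ×10^4 multiplier
Brown → ±1% tolerance
635 × 10000 = 6350000 Ω
Highest = 6350000 × (1 + 1/100) = 6413500 Ω.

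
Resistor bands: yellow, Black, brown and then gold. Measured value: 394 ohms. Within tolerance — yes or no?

yes

Yellow → 4 (first significant figure)
Black → 0 (second significant figure)
Brown → ×10 multiplier
Gold → ±5% tolerance
40 × 10 = 400 Ω
Allowed range: 380 Ω to 420 Ω.
394 ohms lies inside that range.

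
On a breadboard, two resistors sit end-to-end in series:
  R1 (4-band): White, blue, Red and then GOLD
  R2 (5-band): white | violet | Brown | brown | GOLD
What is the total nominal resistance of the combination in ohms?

R1: white, blue → 96; red ×10^2 → 9600 Ω.
R2: white, violet, brown → 971; brown ×10 → 9710 Ω.
Series: 9600 + 9710 = 19310 Ω.

19310 Ω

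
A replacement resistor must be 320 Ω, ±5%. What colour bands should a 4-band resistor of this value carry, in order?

320 Ω = 32 × 10^1.
3 → orange
2 → red
Multiplier 10^1 → brown.
±5% tolerance → gold.

orange, red, brown, gold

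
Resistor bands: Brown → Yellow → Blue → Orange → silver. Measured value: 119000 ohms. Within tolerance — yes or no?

no

Brown → 1 (first significant figure)
Yellow → 4 (second significant figure)
Blue → 6 (third significant figure)
Orange → ×10^3 multiplier
Silver → ±10% tolerance
146 × 1000 = 146000 Ω
Allowed range: 131400 Ω to 160600 Ω.
119000 ohms lies outside that range.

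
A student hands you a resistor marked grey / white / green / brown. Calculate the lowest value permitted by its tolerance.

8811000 Ω

Grey → 8 (first significant figure)
White → 9 (second significant figure)
Green → ×10^5 multiplier
Brown → ±1% tolerance
89 × 100000 = 8900000 Ω
Lowest = 8900000 × (1 − 1/100) = 8811000 Ω.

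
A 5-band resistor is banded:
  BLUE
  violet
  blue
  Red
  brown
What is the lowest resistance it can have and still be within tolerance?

66924 Ω

Blue → 6 (first significant figure)
Violet → 7 (second significant figure)
Blue → 6 (third significant figure)
Red → ×10^2 multiplier
Brown → ±1% tolerance
676 × 100 = 67600 Ω
Lowest = 67600 × (1 − 1/100) = 66924 Ω.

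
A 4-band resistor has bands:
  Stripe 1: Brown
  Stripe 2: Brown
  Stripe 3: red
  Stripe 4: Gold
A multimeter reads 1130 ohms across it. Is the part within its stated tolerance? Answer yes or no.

Brown → 1 (first significant figure)
Brown → 1 (second significant figure)
Red → ×10^2 multiplier
Gold → ±5% tolerance
11 × 100 = 1100 Ω
Allowed range: 1045 Ω to 1155 Ω.
1130 ohms lies inside that range.

yes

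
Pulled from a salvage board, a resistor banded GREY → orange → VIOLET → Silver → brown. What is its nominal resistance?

8.37 Ω

Grey → 8 (first significant figure)
Orange → 3 (second significant figure)
Violet → 7 (third significant figure)
Silver → ×0.01 multiplier
837 × 0.01 = 8.37 Ω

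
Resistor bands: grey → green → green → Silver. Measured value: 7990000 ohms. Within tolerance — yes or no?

Grey → 8 (first significant figure)
Green → 5 (second significant figure)
Green → ×10^5 multiplier
Silver → ±10% tolerance
85 × 100000 = 8500000 Ω
Allowed range: 7650000 Ω to 9350000 Ω.
7990000 ohms lies inside that range.

yes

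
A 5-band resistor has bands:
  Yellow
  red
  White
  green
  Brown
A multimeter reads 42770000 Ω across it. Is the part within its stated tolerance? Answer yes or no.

Yellow → 4 (first significant figure)
Red → 2 (second significant figure)
White → 9 (third significant figure)
Green → ×10^5 multiplier
Brown → ±1% tolerance
429 × 100000 = 42900000 Ω
Allowed range: 42471000 Ω to 43329000 Ω.
42770000 Ω lies inside that range.

yes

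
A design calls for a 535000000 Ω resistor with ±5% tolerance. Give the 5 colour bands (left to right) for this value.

535000000 Ω = 535 × 10^6.
5 → green
3 → orange
5 → green
Multiplier 10^6 → blue.
±5% tolerance → gold.

green, orange, green, blue, gold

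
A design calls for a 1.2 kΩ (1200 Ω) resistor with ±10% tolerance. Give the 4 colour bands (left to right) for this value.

brown, red, red, silver

1200 Ω = 12 × 10^2.
1 → brown
2 → red
Multiplier 10^2 → red.
±10% tolerance → silver.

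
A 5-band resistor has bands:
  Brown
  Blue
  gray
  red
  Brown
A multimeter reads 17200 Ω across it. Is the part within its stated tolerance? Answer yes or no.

Brown → 1 (first significant figure)
Blue → 6 (second significant figure)
Grey → 8 (third significant figure)
Red → ×10^2 multiplier
Brown → ±1% tolerance
168 × 100 = 16800 Ω
Allowed range: 16632 Ω to 16968 Ω.
17200 Ω lies outside that range.

no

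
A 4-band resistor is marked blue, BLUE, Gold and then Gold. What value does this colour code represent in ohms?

Blue → 6 (first significant figure)
Blue → 6 (second significant figure)
Gold → ×0.1 multiplier
66 × 0.1 = 6.6 Ω

6.6 Ω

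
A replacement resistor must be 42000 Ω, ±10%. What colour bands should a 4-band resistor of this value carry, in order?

42000 Ω = 42 × 10^3.
4 → yellow
2 → red
Multiplier 10^3 → orange.
±10% tolerance → silver.

yellow, red, orange, silver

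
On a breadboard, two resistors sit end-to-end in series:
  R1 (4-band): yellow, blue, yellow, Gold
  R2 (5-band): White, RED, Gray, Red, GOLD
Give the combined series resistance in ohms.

R1: yellow, blue → 46; yellow ×10^4 → 460000 Ω.
R2: white, red, grey → 928; red ×10^2 → 92800 Ω.
Series: 460000 + 92800 = 552800 Ω.

552800 Ω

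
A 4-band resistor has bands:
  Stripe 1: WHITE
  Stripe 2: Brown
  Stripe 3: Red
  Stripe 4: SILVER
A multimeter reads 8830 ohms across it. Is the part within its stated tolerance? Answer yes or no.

yes

White → 9 (first significant figure)
Brown → 1 (second significant figure)
Red → ×10^2 multiplier
Silver → ±10% tolerance
91 × 100 = 9100 Ω
Allowed range: 8190 Ω to 10010 Ω.
8830 ohms lies inside that range.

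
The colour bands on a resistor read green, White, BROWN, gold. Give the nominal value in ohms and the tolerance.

Green → 5 (first significant figure)
White → 9 (second significant figure)
Brown → ×10 multiplier
Gold → ±5% tolerance
59 × 10 = 590 Ω

590 Ω ±5%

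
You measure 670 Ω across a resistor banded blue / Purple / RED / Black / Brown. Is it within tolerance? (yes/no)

yes

Blue → 6 (first significant figure)
Violet → 7 (second significant figure)
Red → 2 (third significant figure)
Black → ×1 multiplier
Brown → ±1% tolerance
672 × 1 = 672 Ω
Allowed range: 665.28 Ω to 678.72 Ω.
670 Ω lies inside that range.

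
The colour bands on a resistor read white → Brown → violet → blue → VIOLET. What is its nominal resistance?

917000000 Ω

White → 9 (first significant figure)
Brown → 1 (second significant figure)
Violet → 7 (third significant figure)
Blue → ×10^6 multiplier
917 × 1000000 = 917000000 Ω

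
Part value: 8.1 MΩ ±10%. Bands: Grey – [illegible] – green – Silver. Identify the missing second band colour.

8100000 Ω = 81 × 10^5.
The second band gives digit 1 of the significand, and 1 is brown.

brown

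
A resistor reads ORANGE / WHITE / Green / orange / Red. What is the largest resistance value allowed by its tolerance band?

402900 Ω

Orange → 3 (first significant figure)
White → 9 (second significant figure)
Green → 5 (third significant figure)
Orange → ×10^3 multiplier
Red → ±2% tolerance
395 × 1000 = 395000 Ω
Largest = 395000 × (1 + 2/100) = 402900 Ω.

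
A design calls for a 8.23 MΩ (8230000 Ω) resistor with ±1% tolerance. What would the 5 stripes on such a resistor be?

grey, red, orange, yellow, brown

8230000 Ω = 823 × 10^4.
8 → grey
2 → red
3 → orange
Multiplier 10^4 → yellow.
±1% tolerance → brown.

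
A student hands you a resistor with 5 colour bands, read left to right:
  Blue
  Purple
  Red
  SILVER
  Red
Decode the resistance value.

6.72 Ω

Blue → 6 (first significant figure)
Violet → 7 (second significant figure)
Red → 2 (third significant figure)
Silver → ×0.01 multiplier
672 × 0.01 = 6.72 Ω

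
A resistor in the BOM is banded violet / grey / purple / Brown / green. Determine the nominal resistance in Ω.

Violet → 7 (first significant figure)
Grey → 8 (second significant figure)
Violet → 7 (third significant figure)
Brown → ×10 multiplier
787 × 10 = 7870 Ω

7870 Ω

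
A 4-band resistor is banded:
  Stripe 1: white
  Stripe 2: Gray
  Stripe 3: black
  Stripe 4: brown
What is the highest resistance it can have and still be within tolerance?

White → 9 (first significant figure)
Grey → 8 (second significant figure)
Black → ×1 multiplier
Brown → ±1% tolerance
98 × 1 = 98 Ω
Highest = 98 × (1 + 1/100) = 98.98 Ω.

98.98 Ω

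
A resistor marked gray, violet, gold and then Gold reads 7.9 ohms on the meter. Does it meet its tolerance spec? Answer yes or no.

no

Grey → 8 (first significant figure)
Violet → 7 (second significant figure)
Gold → ×0.1 multiplier
Gold → ±5% tolerance
87 × 0.1 = 8.7 Ω
Allowed range: 8.265 Ω to 9.135 Ω.
7.9 ohms lies outside that range.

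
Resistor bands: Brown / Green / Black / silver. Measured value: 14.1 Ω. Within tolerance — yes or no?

Brown → 1 (first significant figure)
Green → 5 (second significant figure)
Black → ×1 multiplier
Silver → ±10% tolerance
15 × 1 = 15 Ω
Allowed range: 13.5 Ω to 16.5 Ω.
14.1 Ω lies inside that range.

yes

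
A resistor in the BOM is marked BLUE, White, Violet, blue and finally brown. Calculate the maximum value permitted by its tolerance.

703970000 Ω

Blue → 6 (first significant figure)
White → 9 (second significant figure)
Violet → 7 (third significant figure)
Blue → ×10^6 multiplier
Brown → ±1% tolerance
697 × 1000000 = 697000000 Ω
Maximum = 697000000 × (1 + 1/100) = 703970000 Ω.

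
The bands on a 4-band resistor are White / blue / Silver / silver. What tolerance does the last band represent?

The last band, silver, is the tolerance band.
Silver corresponds to ±10%.

±10%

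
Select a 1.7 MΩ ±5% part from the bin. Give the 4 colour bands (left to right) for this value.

brown, violet, green, gold

1700000 Ω = 17 × 10^5.
1 → brown
7 → violet
Multiplier 10^5 → green.
±5% tolerance → gold.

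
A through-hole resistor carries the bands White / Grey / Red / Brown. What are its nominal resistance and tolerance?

9800 Ω ±1%

White → 9 (first significant figure)
Grey → 8 (second significant figure)
Red → ×10^2 multiplier
Brown → ±1% tolerance
98 × 100 = 9800 Ω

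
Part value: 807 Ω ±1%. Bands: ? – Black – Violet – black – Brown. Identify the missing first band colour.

807 Ω = 807 × 10^0.
The first band gives digit 8 of the significand, and 8 is grey.

grey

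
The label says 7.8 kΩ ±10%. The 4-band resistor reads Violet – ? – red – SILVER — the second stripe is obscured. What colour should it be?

7800 Ω = 78 × 10^2.
The second band gives digit 8 of the significand, and 8 is grey.

grey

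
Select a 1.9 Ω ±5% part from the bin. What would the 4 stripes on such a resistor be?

1.9 Ω = 19 × 10^-1.
1 → brown
9 → white
Multiplier 10^-1 → gold.
±5% tolerance → gold.

brown, white, gold, gold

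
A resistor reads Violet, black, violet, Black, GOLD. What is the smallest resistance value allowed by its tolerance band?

Violet → 7 (first significant figure)
Black → 0 (second significant figure)
Violet → 7 (third significant figure)
Black → ×1 multiplier
Gold → ±5% tolerance
707 × 1 = 707 Ω
Smallest = 707 × (1 − 5/100) = 671.65 Ω.

671.65 Ω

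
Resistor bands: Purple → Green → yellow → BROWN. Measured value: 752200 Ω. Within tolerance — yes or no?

yes

Violet → 7 (first significant figure)
Green → 5 (second significant figure)
Yellow → ×10^4 multiplier
Brown → ±1% tolerance
75 × 10000 = 750000 Ω
Allowed range: 742500 Ω to 757500 Ω.
752200 Ω lies inside that range.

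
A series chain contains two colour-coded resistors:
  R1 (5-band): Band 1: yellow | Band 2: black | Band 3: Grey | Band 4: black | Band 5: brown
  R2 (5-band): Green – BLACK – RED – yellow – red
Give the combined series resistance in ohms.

R1: yellow, black, grey → 408; black ×1 → 408 Ω.
R2: green, black, red → 502; yellow ×10^4 → 5020000 Ω.
Series: 408 + 5020000 = 5020408 Ω.

5020408 Ω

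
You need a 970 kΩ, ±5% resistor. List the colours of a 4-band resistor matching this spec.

970000 Ω = 97 × 10^4.
9 → white
7 → violet
Multiplier 10^4 → yellow.
±5% tolerance → gold.

white, violet, yellow, gold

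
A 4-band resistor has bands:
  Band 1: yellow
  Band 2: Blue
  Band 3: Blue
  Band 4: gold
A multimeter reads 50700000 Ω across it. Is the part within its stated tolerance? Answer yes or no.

Yellow → 4 (first significant figure)
Blue → 6 (second significant figure)
Blue → ×10^6 multiplier
Gold → ±5% tolerance
46 × 1000000 = 46000000 Ω
Allowed range: 43700000 Ω to 48300000 Ω.
50700000 Ω lies outside that range.

no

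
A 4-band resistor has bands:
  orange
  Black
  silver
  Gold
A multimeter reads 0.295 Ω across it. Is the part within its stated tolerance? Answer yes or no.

Orange → 3 (first significant figure)
Black → 0 (second significant figure)
Silver → ×0.01 multiplier
Gold → ±5% tolerance
30 × 0.01 = 0.3 Ω
Allowed range: 0.285 Ω to 0.315 Ω.
0.295 Ω lies inside that range.

yes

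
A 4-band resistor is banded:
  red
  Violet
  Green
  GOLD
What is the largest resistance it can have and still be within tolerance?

2835000 Ω

Red → 2 (first significant figure)
Violet → 7 (second significant figure)
Green → ×10^5 multiplier
Gold → ±5% tolerance
27 × 100000 = 2700000 Ω
Largest = 2700000 × (1 + 5/100) = 2835000 Ω.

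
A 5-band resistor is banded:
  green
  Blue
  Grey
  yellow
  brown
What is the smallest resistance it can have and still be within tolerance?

5623200 Ω

Green → 5 (first significant figure)
Blue → 6 (second significant figure)
Grey → 8 (third significant figure)
Yellow → ×10^4 multiplier
Brown → ±1% tolerance
568 × 10000 = 5680000 Ω
Smallest = 5680000 × (1 − 1/100) = 5623200 Ω.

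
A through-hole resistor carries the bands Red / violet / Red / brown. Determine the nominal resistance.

2700 Ω

Red → 2 (first significant figure)
Violet → 7 (second significant figure)
Red → ×10^2 multiplier
27 × 100 = 2700 Ω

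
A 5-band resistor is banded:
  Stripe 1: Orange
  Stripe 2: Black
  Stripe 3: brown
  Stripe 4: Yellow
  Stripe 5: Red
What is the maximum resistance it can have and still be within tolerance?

Orange → 3 (first significant figure)
Black → 0 (second significant figure)
Brown → 1 (third significant figure)
Yellow → ×10^4 multiplier
Red → ±2% tolerance
301 × 10000 = 3010000 Ω
Maximum = 3010000 × (1 + 2/100) = 3070200 Ω.

3070200 Ω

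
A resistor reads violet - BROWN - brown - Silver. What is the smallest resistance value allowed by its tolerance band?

Violet → 7 (first significant figure)
Brown → 1 (second significant figure)
Brown → ×10 multiplier
Silver → ±10% tolerance
71 × 10 = 710 Ω
Smallest = 710 × (1 − 10/100) = 639 Ω.

639 Ω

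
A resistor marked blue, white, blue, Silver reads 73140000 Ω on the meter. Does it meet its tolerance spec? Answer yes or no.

yes

Blue → 6 (first significant figure)
White → 9 (second significant figure)
Blue → ×10^6 multiplier
Silver → ±10% tolerance
69 × 1000000 = 69000000 Ω
Allowed range: 62100000 Ω to 75900000 Ω.
73140000 Ω lies inside that range.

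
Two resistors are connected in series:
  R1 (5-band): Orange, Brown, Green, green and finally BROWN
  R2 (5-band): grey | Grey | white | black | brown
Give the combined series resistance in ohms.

R1: orange, brown, green → 315; green ×10^5 → 31500000 Ω.
R2: grey, grey, white → 889; black ×1 → 889 Ω.
Series: 31500000 + 889 = 31500889 Ω.

31500889 Ω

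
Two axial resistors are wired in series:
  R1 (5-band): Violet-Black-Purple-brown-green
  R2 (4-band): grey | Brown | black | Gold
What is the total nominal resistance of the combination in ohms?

7151 Ω

R1: violet, black, violet → 707; brown ×10 → 7070 Ω.
R2: grey, brown → 81; black ×1 → 81 Ω.
Series: 7070 + 81 = 7151 Ω.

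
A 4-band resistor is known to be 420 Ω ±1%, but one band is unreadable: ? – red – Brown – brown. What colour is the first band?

yellow

420 Ω = 42 × 10^1.
The first band gives digit 4 of the significand, and 4 is yellow.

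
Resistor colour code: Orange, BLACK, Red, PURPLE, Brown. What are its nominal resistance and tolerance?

3020000000 Ω ±1%

Orange → 3 (first significant figure)
Black → 0 (second significant figure)
Red → 2 (third significant figure)
Violet → ×10^7 multiplier
Brown → ±1% tolerance
302 × 10000000 = 3020000000 Ω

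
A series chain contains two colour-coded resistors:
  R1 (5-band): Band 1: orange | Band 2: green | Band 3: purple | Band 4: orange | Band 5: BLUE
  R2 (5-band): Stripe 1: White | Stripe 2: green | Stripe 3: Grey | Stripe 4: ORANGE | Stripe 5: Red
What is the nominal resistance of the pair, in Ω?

1315000 Ω

R1: orange, green, violet → 357; orange ×10^3 → 357000 Ω.
R2: white, green, grey → 958; orange ×10^3 → 958000 Ω.
Series: 357000 + 958000 = 1315000 Ω.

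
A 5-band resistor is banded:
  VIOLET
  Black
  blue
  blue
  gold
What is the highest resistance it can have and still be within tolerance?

Violet → 7 (first significant figure)
Black → 0 (second significant figure)
Blue → 6 (third significant figure)
Blue → ×10^6 multiplier
Gold → ±5% tolerance
706 × 1000000 = 706000000 Ω
Highest = 706000000 × (1 + 5/100) = 741300000 Ω.

741300000 Ω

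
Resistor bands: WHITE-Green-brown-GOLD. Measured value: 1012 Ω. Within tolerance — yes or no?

no

White → 9 (first significant figure)
Green → 5 (second significant figure)
Brown → ×10 multiplier
Gold → ±5% tolerance
95 × 10 = 950 Ω
Allowed range: 902.5 Ω to 997.5 Ω.
1012 Ω lies outside that range.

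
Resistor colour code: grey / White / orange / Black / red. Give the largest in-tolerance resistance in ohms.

910.86 Ω

Grey → 8 (first significant figure)
White → 9 (second significant figure)
Orange → 3 (third significant figure)
Black → ×1 multiplier
Red → ±2% tolerance
893 × 1 = 893 Ω
Largest = 893 × (1 + 2/100) = 910.86 Ω.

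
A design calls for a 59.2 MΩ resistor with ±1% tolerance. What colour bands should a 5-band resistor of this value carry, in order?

green, white, red, green, brown

59200000 Ω = 592 × 10^5.
5 → green
9 → white
2 → red
Multiplier 10^5 → green.
±1% tolerance → brown.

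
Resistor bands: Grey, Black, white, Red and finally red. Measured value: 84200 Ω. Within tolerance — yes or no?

no

Grey → 8 (first significant figure)
Black → 0 (second significant figure)
White → 9 (third significant figure)
Red → ×10^2 multiplier
Red → ±2% tolerance
809 × 100 = 80900 Ω
Allowed range: 79282 Ω to 82518 Ω.
84200 Ω lies outside that range.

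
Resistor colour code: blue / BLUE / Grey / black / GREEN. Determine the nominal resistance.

668 Ω

Blue → 6 (first significant figure)
Blue → 6 (second significant figure)
Grey → 8 (third significant figure)
Black → ×1 multiplier
668 × 1 = 668 Ω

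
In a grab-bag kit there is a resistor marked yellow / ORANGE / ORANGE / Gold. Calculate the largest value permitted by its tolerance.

45150 Ω

Yellow → 4 (first significant figure)
Orange → 3 (second significant figure)
Orange → ×10^3 multiplier
Gold → ±5% tolerance
43 × 1000 = 43000 Ω
Largest = 43000 × (1 + 5/100) = 45150 Ω.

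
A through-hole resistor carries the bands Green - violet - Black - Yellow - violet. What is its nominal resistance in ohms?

5700000 Ω

Green → 5 (first significant figure)
Violet → 7 (second significant figure)
Black → 0 (third significant figure)
Yellow → ×10^4 multiplier
570 × 10000 = 5700000 Ω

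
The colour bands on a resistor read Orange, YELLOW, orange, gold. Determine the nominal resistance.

Orange → 3 (first significant figure)
Yellow → 4 (second significant figure)
Orange → ×10^3 multiplier
34 × 1000 = 34000 Ω

34000 Ω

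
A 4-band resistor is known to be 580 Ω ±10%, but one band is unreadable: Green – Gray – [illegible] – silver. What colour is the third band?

580 Ω = 58 × 10^1.
The third band is the multiplier, 10^1, which is brown.

brown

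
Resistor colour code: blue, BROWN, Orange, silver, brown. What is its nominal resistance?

Blue → 6 (first significant figure)
Brown → 1 (second significant figure)
Orange → 3 (third significant figure)
Silver → ×0.01 multiplier
613 × 0.01 = 6.13 Ω

6.13 Ω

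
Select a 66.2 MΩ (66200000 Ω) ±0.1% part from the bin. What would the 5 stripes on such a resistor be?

blue, blue, red, green, violet

66200000 Ω = 662 × 10^5.
6 → blue
6 → blue
2 → red
Multiplier 10^5 → green.
±0.1% tolerance → violet.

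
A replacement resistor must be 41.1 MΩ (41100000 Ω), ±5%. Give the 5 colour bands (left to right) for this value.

yellow, brown, brown, green, gold

41100000 Ω = 411 × 10^5.
4 → yellow
1 → brown
1 → brown
Multiplier 10^5 → green.
±5% tolerance → gold.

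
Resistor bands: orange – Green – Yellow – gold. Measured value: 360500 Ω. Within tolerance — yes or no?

yes

Orange → 3 (first significant figure)
Green → 5 (second significant figure)
Yellow → ×10^4 multiplier
Gold → ±5% tolerance
35 × 10000 = 350000 Ω
Allowed range: 332500 Ω to 367500 Ω.
360500 Ω lies inside that range.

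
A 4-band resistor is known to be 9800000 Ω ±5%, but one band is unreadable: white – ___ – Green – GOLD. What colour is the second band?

9800000 Ω = 98 × 10^5.
The second band gives digit 8 of the significand, and 8 is grey.

grey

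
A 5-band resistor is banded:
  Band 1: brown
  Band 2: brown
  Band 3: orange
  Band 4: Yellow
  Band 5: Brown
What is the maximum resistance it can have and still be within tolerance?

Brown → 1 (first significant figure)
Brown → 1 (second significant figure)
Orange → 3 (third significant figure)
Yellow → ×10^4 multiplier
Brown → ±1% tolerance
113 × 10000 = 1130000 Ω
Maximum = 1130000 × (1 + 1/100) = 1141300 Ω.

1141300 Ω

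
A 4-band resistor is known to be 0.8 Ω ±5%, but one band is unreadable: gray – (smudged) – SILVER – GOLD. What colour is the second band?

black

0.8 Ω = 80 × 10^-2.
The second band gives digit 0 of the significand, and 0 is black.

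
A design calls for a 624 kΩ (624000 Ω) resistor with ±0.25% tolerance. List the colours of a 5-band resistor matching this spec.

blue, red, yellow, orange, blue

624000 Ω = 624 × 10^3.
6 → blue
2 → red
4 → yellow
Multiplier 10^3 → orange.
±0.25% tolerance → blue.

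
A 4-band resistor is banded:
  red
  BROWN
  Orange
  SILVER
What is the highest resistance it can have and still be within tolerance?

Red → 2 (first significant figure)
Brown → 1 (second significant figure)
Orange → ×10^3 multiplier
Silver → ±10% tolerance
21 × 1000 = 21000 Ω
Highest = 21000 × (1 + 10/100) = 23100 Ω.

23100 Ω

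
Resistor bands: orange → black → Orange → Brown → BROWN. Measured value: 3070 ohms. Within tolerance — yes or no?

no

Orange → 3 (first significant figure)
Black → 0 (second significant figure)
Orange → 3 (third significant figure)
Brown → ×10 multiplier
Brown → ±1% tolerance
303 × 10 = 3030 Ω
Allowed range: 2999.7 Ω to 3060.3 Ω.
3070 ohms lies outside that range.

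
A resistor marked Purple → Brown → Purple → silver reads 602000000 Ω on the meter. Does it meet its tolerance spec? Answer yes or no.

Violet → 7 (first significant figure)
Brown → 1 (second significant figure)
Violet → ×10^7 multiplier
Silver → ±10% tolerance
71 × 10000000 = 710000000 Ω
Allowed range: 639000000 Ω to 781000000 Ω.
602000000 Ω lies outside that range.

no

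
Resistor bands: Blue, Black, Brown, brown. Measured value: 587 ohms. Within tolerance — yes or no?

Blue → 6 (first significant figure)
Black → 0 (second significant figure)
Brown → ×10 multiplier
Brown → ±1% tolerance
60 × 10 = 600 Ω
Allowed range: 594 Ω to 606 Ω.
587 ohms lies outside that range.

no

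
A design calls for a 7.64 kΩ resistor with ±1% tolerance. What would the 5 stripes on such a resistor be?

violet, blue, yellow, brown, brown

7640 Ω = 764 × 10^1.
7 → violet
6 → blue
4 → yellow
Multiplier 10^1 → brown.
±1% tolerance → brown.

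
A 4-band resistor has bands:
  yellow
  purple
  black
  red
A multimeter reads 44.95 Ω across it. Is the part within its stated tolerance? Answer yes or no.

Yellow → 4 (first significant figure)
Violet → 7 (second significant figure)
Black → ×1 multiplier
Red → ±2% tolerance
47 × 1 = 47 Ω
Allowed range: 46.06 Ω to 47.94 Ω.
44.95 Ω lies outside that range.

no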